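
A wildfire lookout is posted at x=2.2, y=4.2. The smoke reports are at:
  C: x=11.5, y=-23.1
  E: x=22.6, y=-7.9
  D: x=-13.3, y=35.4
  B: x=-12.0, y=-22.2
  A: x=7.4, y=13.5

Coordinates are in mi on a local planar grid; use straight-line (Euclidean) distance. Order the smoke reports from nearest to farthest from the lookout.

Distance from the lookout at x=2.2, y=4.2 to each:
A x=7.4, y=13.5: 10.7 mi
E x=22.6, y=-7.9: 23.7 mi
C x=11.5, y=-23.1: 28.8 mi
B x=-12.0, y=-22.2: 30.0 mi
D x=-13.3, y=35.4: 34.8 mi

A, E, C, B, D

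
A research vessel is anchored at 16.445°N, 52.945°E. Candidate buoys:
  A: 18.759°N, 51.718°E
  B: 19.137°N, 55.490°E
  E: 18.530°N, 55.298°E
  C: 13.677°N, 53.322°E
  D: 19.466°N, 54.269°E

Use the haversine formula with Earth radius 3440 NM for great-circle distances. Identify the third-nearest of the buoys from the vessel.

Distances from the vessel (16.445°N, 52.945°E):
A: 155.7 NM
C: 167.6 NM
E: 183.9 NM
D: 196.5 NM
B: 217.5 NM
The third-nearest is E at 183.9 NM.

E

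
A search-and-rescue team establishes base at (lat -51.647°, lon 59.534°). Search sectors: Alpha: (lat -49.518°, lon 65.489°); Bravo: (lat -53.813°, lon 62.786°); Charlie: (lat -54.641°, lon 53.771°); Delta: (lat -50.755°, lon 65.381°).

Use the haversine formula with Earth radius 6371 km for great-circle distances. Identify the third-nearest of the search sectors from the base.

Alpha

Distance to each, sorted:
Bravo: 325.4 km
Delta: 419.2 km
Alpha: 482.3 km
Charlie: 508.2 km
The third-nearest is Alpha at 482.3 km.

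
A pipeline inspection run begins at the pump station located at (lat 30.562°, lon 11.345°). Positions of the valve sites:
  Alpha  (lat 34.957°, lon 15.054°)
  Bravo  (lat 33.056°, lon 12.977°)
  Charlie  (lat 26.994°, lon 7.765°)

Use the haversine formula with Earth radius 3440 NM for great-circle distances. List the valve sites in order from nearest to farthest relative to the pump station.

Bravo, Charlie, Alpha

Computing each great-circle distance from (lat 30.562°, lon 11.345°):
Bravo (lat 33.056°, lon 12.977°): 171.3 NM
Charlie (lat 26.994°, lon 7.765°): 285.2 NM
Alpha (lat 34.957°, lon 15.054°): 323.5 NM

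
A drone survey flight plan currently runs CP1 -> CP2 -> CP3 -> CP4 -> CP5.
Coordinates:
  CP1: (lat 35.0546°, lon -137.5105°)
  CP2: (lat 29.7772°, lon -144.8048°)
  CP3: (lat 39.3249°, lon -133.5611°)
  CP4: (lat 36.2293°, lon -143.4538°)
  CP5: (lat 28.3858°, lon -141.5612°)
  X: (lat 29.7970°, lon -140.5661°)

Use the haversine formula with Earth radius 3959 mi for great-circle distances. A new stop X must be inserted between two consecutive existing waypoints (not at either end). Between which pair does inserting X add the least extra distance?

between CP4 and CP5

Added distance for inserting X between each consecutive pair:
CP1–CP2: 98.7 mi
CP2–CP3: 105.6 mi
CP3–CP4: 663.2 mi
CP4–CP5: 36.3 mi
Smallest added distance is 36.3 mi, inserting between CP4 and CP5.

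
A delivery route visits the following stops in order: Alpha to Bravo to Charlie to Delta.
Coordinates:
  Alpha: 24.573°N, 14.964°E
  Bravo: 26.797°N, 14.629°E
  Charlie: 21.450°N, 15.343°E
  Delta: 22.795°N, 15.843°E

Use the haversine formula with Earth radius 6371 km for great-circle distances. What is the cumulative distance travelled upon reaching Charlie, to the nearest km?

849 km

Leg distances:
Alpha→Bravo: 249.6 km  (cumulative 249.6 km)
Bravo→Charlie: 599.0 km  (cumulative 848.5 km)
Cumulative distance at Charlie ≈ 849 km.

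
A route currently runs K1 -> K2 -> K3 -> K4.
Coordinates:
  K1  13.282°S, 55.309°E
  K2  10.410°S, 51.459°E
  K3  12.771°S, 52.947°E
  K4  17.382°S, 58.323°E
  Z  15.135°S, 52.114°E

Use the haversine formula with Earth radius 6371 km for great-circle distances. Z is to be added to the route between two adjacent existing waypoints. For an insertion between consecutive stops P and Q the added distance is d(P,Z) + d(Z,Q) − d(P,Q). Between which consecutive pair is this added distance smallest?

Added distance for inserting Z between each consecutive pair:
K1–K2: 404.7 km
K2–K3: 499.5 km
K3–K4: 214.2 km
Smallest added distance is 214.2 km, inserting between K3 and K4.

between K3 and K4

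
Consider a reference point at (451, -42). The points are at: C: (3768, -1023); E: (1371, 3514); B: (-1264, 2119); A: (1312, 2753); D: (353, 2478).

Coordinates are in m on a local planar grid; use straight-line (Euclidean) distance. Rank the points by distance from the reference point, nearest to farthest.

Computing each straight-line distance from (451, -42):
D (353, 2478): 2521.9 m
B (-1264, 2119): 2758.8 m
A (1312, 2753): 2924.6 m
C (3768, -1023): 3459.0 m
E (1371, 3514): 3673.1 m

D, B, A, C, E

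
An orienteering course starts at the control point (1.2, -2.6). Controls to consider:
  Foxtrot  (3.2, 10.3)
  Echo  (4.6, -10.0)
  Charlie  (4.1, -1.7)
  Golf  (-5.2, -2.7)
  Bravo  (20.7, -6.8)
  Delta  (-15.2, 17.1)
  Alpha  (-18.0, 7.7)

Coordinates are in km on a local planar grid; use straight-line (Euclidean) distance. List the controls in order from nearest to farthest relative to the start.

Charlie, Golf, Echo, Foxtrot, Bravo, Alpha, Delta

Distance from the start at (1.2, -2.6) to each:
Charlie (4.1, -1.7): 3.0 km
Golf (-5.2, -2.7): 6.4 km
Echo (4.6, -10.0): 8.1 km
Foxtrot (3.2, 10.3): 13.1 km
Bravo (20.7, -6.8): 19.9 km
Alpha (-18.0, 7.7): 21.8 km
Delta (-15.2, 17.1): 25.6 km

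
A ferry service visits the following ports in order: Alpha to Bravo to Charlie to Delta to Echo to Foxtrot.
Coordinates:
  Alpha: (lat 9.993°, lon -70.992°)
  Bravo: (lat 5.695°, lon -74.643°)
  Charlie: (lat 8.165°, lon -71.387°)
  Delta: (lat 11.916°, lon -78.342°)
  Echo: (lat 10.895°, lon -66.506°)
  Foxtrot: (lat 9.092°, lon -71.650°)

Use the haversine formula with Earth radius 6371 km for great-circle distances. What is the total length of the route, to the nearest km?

Leg distances:
Alpha→Bravo: 624.6 km  (cumulative 624.6 km)
Bravo→Charlie: 452.3 km  (cumulative 1076.9 km)
Charlie→Delta: 868.1 km  (cumulative 1945.0 km)
Delta→Echo: 1295.0 km  (cumulative 3240.0 km)
Echo→Foxtrot: 597.9 km  (cumulative 3837.9 km)
Total route length ≈ 3838 km.

3838 km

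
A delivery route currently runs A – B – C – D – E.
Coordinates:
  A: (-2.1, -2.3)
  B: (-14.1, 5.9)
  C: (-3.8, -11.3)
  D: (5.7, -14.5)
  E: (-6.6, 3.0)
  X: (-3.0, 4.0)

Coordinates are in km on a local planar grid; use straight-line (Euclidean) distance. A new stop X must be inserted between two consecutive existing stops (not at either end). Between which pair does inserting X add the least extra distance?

Added distance for inserting X between each consecutive pair:
A–B: 3.1 km
B–C: 6.5 km
C–D: 25.7 km
D–E: 2.8 km
Smallest added distance is 2.8 km, inserting between D and E.

between D and E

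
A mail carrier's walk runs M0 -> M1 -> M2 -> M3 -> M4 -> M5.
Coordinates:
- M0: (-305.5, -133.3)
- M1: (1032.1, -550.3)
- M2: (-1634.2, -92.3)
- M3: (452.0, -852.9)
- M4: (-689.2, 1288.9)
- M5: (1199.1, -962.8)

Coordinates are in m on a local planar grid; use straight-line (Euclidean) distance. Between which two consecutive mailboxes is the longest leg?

Leg distances:
M0→M1: 1401.1 m
M1→M2: 2705.4 m
M2→M3: 2220.5 m
M3→M4: 2426.9 m
M4→M5: 2938.7 m
The longest leg is M4–M5 at 2938.7 m.

M4–M5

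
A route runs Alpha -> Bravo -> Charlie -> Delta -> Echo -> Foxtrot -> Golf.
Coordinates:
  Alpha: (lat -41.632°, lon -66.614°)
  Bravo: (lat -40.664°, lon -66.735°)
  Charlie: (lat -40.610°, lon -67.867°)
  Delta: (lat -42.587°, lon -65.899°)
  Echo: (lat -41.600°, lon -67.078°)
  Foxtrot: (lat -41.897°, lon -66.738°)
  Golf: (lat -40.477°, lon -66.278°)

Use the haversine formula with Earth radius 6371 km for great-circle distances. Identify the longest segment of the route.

Charlie–Delta

Leg distances:
Alpha→Bravo: 108.1 km
Bravo→Charlie: 95.7 km
Charlie→Delta: 274.0 km
Delta→Echo: 146.7 km
Echo→Foxtrot: 43.4 km
Foxtrot→Golf: 162.5 km
The longest leg is Charlie–Delta at 274.0 km.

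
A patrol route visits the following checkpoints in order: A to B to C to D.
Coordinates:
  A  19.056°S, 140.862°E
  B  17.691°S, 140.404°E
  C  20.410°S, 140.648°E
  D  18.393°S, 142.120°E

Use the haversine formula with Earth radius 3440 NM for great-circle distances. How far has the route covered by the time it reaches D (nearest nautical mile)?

Leg distances:
A→B: 86.0 NM  (cumulative 86.0 NM)
B→C: 163.8 NM  (cumulative 249.8 NM)
C→D: 147.0 NM  (cumulative 396.9 NM)
Cumulative distance at D ≈ 397 NM.

397 NM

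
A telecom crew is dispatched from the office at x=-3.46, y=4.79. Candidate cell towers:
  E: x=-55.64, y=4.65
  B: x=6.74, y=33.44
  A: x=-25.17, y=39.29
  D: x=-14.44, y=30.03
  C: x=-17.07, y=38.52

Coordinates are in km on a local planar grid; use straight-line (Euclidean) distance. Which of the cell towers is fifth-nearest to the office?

Distances from the office (x=-3.46, y=4.79):
D: 27.5 km
B: 30.4 km
C: 36.4 km
A: 40.8 km
E: 52.2 km
The fifth-nearest is E at 52.2 km.

E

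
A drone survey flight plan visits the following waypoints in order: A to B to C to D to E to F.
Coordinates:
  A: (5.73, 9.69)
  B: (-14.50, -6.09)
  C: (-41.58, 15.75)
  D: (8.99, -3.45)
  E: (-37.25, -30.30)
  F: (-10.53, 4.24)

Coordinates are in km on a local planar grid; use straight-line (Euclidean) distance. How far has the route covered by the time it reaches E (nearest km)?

Leg distances:
A→B: 25.7 km  (cumulative 25.7 km)
B→C: 34.8 km  (cumulative 60.4 km)
C→D: 54.1 km  (cumulative 114.5 km)
D→E: 53.5 km  (cumulative 168.0 km)
Cumulative distance at E ≈ 168 km.

168 km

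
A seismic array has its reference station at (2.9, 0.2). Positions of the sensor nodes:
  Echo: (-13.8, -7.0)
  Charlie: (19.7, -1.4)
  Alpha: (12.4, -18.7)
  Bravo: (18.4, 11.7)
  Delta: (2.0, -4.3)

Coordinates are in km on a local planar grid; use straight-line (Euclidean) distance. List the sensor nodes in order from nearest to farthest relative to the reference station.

Distances from the reference station:
Delta (2.0, -4.3): 4.6 km
Charlie (19.7, -1.4): 16.9 km
Echo (-13.8, -7.0): 18.2 km
Bravo (18.4, 11.7): 19.3 km
Alpha (12.4, -18.7): 21.2 km

Delta, Charlie, Echo, Bravo, Alpha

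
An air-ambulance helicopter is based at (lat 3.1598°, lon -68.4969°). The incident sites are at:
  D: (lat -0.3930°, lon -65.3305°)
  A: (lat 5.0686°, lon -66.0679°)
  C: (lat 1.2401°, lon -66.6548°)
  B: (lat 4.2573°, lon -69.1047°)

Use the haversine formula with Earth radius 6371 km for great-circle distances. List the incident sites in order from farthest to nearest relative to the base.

Computing each great-circle distance from (lat 3.1598°, lon -68.4969°):
D (lat -0.3930°, lon -65.3305°): 529.1 km
A (lat 5.0686°, lon -66.0679°): 343.0 km
C (lat 1.2401°, lon -66.6548°): 295.7 km
B (lat 4.2573°, lon -69.1047°): 139.4 km

D, A, C, B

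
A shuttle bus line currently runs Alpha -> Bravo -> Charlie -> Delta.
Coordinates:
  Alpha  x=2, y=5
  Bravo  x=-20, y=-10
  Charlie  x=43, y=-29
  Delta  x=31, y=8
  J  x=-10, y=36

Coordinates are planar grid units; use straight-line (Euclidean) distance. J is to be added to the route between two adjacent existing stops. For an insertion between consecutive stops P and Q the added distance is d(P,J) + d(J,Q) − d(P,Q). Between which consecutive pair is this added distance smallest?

between Alpha and Bravo

Added distance for inserting J between each consecutive pair:
Alpha–Bravo: 53.7
Bravo–Charlie: 65.1
Charlie–Delta: 94.6
Smallest added distance is 53.7, inserting between Alpha and Bravo.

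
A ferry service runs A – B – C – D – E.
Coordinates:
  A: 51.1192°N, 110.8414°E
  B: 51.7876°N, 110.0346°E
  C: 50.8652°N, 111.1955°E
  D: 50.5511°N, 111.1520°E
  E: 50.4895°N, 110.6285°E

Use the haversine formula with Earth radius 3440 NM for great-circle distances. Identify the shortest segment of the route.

Leg distances:
A→B: 50.2 NM
B→C: 70.5 NM
C→D: 18.9 NM
D→E: 20.3 NM
The shortest leg is C–D at 18.9 NM.

C–D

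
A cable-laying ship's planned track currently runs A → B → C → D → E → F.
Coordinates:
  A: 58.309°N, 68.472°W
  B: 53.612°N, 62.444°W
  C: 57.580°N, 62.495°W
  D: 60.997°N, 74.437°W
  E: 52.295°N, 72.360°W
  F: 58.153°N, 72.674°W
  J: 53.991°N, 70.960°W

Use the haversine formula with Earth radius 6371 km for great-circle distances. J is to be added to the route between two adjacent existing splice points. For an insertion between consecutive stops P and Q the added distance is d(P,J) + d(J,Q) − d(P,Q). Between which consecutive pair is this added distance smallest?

between E and F

Added distance for inserting J between each consecutive pair:
A–B: 422.1 km
B–C: 781.3 km
C–D: 692.3 km
D–E: 40.6 km
E–F: 33.6 km
Smallest added distance is 33.6 km, inserting between E and F.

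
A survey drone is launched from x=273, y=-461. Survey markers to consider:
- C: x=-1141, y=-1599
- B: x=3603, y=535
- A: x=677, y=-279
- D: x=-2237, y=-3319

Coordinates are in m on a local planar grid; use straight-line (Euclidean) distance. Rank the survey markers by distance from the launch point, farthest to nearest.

Distance from the launch point at x=273, y=-461 to each:
D x=-2237, y=-3319: 3803.7 m
B x=3603, y=535: 3475.8 m
C x=-1141, y=-1599: 1815.1 m
A x=677, y=-279: 443.1 m

D, B, C, A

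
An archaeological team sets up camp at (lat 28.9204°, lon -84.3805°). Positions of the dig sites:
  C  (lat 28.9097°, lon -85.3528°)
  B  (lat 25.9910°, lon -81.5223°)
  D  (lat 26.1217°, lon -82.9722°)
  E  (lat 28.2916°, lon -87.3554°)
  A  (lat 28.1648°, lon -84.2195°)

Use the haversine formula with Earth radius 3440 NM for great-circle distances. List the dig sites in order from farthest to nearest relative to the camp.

B, D, E, C, A

Distances from the camp:
B (lat 25.9910°, lon -81.5223°): 232.6 NM
D (lat 26.1217°, lon -82.9722°): 184.0 NM
E (lat 28.2916°, lon -87.3554°): 161.3 NM
C (lat 28.9097°, lon -85.3528°): 51.1 NM
A (lat 28.1648°, lon -84.2195°): 46.2 NM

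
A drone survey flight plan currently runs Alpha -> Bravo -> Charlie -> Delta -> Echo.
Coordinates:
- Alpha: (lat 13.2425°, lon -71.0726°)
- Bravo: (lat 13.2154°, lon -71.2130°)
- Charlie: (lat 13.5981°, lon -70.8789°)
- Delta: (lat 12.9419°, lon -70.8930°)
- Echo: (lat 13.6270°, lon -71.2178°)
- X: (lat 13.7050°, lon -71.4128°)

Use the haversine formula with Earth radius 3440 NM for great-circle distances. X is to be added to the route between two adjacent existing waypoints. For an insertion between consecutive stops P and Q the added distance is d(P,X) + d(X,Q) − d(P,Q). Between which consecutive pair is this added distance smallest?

Added distance for inserting X between each consecutive pair:
Alpha–Bravo: 57.4 NM
Bravo–Charlie: 33.3 NM
Charlie–Delta: 47.4 NM
Delta–Echo: 22.0 NM
Smallest added distance is 22.0 NM, inserting between Delta and Echo.

between Delta and Echo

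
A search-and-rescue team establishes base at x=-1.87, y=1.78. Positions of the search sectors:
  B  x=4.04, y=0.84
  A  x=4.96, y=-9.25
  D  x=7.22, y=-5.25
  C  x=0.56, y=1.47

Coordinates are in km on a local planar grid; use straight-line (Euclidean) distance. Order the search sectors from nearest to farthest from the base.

C, B, D, A

Distances from the base:
C x=0.56, y=1.47: 2.4 km
B x=4.04, y=0.84: 6.0 km
D x=7.22, y=-5.25: 11.5 km
A x=4.96, y=-9.25: 13.0 km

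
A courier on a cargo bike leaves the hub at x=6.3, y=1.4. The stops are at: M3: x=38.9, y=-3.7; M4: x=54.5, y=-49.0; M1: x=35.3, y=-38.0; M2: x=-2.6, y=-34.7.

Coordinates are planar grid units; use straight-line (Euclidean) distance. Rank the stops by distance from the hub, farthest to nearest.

M4, M1, M2, M3

Computing each straight-line distance from x=6.3, y=1.4:
M4 x=54.5, y=-49.0: 69.7
M1 x=35.3, y=-38.0: 48.9
M2 x=-2.6, y=-34.7: 37.2
M3 x=38.9, y=-3.7: 33.0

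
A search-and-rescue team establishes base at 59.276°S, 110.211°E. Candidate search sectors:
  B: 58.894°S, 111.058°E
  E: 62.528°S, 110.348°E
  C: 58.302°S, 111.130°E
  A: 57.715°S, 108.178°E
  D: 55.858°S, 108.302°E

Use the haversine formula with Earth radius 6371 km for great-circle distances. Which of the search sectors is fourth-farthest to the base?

Distance to each, sorted:
D: 396.7 km
E: 361.7 km
A: 209.9 km
C: 120.6 km
B: 64.4 km
The fourth-farthest is C at 120.6 km.

C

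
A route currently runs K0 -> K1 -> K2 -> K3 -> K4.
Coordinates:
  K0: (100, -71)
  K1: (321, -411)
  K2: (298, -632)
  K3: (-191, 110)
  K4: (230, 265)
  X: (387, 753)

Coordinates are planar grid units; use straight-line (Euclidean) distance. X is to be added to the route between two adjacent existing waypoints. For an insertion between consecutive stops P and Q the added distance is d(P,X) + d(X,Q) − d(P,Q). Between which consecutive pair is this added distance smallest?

between K3 and K4

Added distance for inserting X between each consecutive pair:
K0–K1: 1632.9
K1–K2: 2331.5
K2–K3: 1363.8
K3–K4: 928.6
Smallest added distance is 928.6, inserting between K3 and K4.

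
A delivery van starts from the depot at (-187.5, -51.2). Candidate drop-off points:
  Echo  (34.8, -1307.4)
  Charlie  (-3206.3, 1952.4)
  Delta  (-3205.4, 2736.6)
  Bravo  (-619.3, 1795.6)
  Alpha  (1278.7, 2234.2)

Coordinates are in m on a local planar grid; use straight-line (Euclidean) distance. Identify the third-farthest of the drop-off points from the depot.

Distances from the depot ((-187.5, -51.2)):
Delta: 4108.5 m
Charlie: 3623.2 m
Alpha: 2715.3 m
Bravo: 1896.6 m
Echo: 1275.7 m
The third-farthest is Alpha at 2715.3 m.

Alpha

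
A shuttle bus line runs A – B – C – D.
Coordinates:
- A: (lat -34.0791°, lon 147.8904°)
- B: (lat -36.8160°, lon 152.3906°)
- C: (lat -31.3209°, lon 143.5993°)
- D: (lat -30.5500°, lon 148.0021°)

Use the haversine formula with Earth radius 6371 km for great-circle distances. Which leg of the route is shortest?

C–D

Leg distances:
A→B: 508.6 km
B→C: 1013.6 km
C→D: 428.6 km
The shortest leg is C–D at 428.6 km.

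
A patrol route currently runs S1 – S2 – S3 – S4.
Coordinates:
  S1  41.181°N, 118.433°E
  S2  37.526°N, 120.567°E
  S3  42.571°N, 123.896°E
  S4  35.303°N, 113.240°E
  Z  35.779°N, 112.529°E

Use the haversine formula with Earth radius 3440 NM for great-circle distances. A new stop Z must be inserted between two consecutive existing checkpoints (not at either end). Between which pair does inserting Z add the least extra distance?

Added distance for inserting Z between each consecutive pair:
S1–S2: 586.8 NM
S2–S3: 728.7 NM
S3–S4: 51.0 NM
Smallest added distance is 51.0 NM, inserting between S3 and S4.

between S3 and S4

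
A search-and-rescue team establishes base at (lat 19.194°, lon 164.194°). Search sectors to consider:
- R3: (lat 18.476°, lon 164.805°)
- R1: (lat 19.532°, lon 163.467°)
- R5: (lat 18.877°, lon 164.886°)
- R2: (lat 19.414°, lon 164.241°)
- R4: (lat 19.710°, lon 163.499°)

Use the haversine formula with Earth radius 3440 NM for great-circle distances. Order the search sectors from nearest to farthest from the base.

Distance from the base at (lat 19.194°, lon 164.194°) to each:
R2 (lat 19.414°, lon 164.241°): 13.5 NM
R5 (lat 18.877°, lon 164.886°): 43.6 NM
R1 (lat 19.532°, lon 163.467°): 45.9 NM
R4 (lat 19.710°, lon 163.499°): 50.1 NM
R3 (lat 18.476°, lon 164.805°): 55.4 NM

R2, R5, R1, R4, R3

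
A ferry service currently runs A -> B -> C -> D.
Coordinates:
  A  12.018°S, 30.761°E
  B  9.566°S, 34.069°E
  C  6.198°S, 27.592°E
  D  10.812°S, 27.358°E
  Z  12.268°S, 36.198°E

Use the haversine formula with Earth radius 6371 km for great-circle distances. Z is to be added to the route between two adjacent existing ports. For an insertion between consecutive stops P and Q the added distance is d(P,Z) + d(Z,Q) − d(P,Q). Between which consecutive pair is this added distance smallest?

between A and B

Added distance for inserting Z between each consecutive pair:
A–B: 518.9 km
B–C: 734.7 km
C–D: 1623.4 km
Smallest added distance is 518.9 km, inserting between A and B.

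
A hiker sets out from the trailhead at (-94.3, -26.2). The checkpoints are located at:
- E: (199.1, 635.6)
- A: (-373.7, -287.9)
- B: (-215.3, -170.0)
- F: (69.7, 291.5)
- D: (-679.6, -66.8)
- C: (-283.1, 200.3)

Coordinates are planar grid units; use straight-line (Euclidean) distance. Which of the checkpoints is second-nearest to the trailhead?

Distances from the trailhead ((-94.3, -26.2)):
B: 187.9
C: 294.9
F: 357.5
A: 382.8
D: 586.7
E: 723.9
The second-nearest is C at 294.9.

C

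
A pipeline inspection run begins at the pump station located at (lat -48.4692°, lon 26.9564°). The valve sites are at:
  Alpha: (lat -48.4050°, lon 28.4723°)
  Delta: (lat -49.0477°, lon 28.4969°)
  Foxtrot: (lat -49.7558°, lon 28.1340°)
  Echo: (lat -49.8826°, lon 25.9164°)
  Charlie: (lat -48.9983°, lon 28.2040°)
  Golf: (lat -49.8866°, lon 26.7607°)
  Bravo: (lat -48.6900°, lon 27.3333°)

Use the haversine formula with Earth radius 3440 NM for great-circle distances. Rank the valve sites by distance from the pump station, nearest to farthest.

Distance from the pump station at (lat -48.4692°, lon 26.9564°) to each:
Bravo (lat -48.6900°, lon 27.3333°): 20.0 NM
Charlie (lat -48.9983°, lon 28.2040°): 58.7 NM
Alpha (lat -48.4050°, lon 28.4723°): 60.5 NM
Delta (lat -49.0477°, lon 28.4969°): 70.2 NM
Golf (lat -49.8866°, lon 26.7607°): 85.4 NM
Foxtrot (lat -49.7558°, lon 28.1340°): 90.0 NM
Echo (lat -49.8826°, lon 25.9164°): 94.2 NM

Bravo, Charlie, Alpha, Delta, Golf, Foxtrot, Echo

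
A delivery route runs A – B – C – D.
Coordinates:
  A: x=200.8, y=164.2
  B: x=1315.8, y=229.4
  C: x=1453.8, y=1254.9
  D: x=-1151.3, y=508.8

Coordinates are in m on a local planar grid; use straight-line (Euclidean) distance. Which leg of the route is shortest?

Leg distances:
A→B: 1116.9 m
B→C: 1034.7 m
C→D: 2709.8 m
The shortest leg is B–C at 1034.7 m.

B–C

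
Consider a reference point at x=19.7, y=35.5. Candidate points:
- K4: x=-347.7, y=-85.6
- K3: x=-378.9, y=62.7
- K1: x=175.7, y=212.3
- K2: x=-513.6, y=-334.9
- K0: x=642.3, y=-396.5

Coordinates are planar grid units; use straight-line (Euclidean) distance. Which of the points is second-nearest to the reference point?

K4

Distances from the reference point (x=19.7, y=35.5):
K1: 235.8
K4: 386.8
K3: 399.5
K2: 649.3
K0: 757.8
The second-nearest is K4 at 386.8.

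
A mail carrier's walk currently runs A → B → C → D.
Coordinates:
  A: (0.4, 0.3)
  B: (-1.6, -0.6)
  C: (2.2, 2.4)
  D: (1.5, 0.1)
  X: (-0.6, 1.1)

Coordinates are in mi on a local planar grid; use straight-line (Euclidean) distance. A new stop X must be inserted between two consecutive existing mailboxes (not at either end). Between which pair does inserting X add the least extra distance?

between B and C

Added distance for inserting X between each consecutive pair:
A–B: 1.1 mi
B–C: 0.2 mi
C–D: 3.0 mi
Smallest added distance is 0.2 mi, inserting between B and C.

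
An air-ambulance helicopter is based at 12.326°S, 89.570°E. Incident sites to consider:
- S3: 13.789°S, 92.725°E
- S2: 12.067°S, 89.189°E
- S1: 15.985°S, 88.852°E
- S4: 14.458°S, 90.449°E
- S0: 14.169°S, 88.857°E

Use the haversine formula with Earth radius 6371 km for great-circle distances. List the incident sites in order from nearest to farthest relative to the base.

S2, S0, S4, S3, S1

Computing each great-circle distance from 12.326°S, 89.570°E:
S2 12.067°S, 89.189°E: 50.4 km
S0 14.169°S, 88.857°E: 219.0 km
S4 14.458°S, 90.449°E: 255.4 km
S3 13.789°S, 92.725°E: 378.5 km
S1 15.985°S, 88.852°E: 414.2 km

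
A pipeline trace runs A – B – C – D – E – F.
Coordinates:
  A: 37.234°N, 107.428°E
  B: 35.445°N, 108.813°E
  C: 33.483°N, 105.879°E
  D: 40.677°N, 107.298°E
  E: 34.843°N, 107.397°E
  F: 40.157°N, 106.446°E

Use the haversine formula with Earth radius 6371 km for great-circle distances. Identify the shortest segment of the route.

A–B

Leg distances:
A→B: 234.4 km
B→C: 346.3 km
C→D: 809.7 km
D→E: 648.8 km
E→F: 596.8 km
The shortest leg is A–B at 234.4 km.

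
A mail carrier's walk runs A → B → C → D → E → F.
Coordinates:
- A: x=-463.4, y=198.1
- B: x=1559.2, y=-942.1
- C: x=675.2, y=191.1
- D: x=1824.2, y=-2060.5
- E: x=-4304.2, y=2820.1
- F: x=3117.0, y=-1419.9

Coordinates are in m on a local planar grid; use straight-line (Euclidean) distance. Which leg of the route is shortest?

Leg distances:
A→B: 2321.8 m
B→C: 1437.2 m
C→D: 2527.8 m
D→E: 7834.4 m
E→F: 8547.0 m
The shortest leg is B–C at 1437.2 m.

B–C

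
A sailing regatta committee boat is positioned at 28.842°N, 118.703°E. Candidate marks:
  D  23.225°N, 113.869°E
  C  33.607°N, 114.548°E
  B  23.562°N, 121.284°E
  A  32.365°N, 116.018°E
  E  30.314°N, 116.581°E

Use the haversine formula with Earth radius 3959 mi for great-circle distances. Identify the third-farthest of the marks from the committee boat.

B

Distance to each, sorted:
D: 490.5 mi
C: 410.6 mi
B: 398.3 mi
A: 291.1 mi
E: 163.1 mi
The third-farthest is B at 398.3 mi.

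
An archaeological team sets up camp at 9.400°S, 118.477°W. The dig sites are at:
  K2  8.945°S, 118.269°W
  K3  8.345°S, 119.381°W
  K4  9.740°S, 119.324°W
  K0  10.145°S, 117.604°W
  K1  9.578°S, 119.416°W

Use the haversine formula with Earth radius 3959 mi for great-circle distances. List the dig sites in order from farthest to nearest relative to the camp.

K3, K0, K1, K4, K2

Distance from the camp at 9.400°S, 118.477°W to each:
K3 8.345°S, 119.381°W: 95.5 mi
K0 10.145°S, 117.604°W: 78.6 mi
K1 9.578°S, 119.416°W: 65.2 mi
K4 9.740°S, 119.324°W: 62.3 mi
K2 8.945°S, 118.269°W: 34.5 mi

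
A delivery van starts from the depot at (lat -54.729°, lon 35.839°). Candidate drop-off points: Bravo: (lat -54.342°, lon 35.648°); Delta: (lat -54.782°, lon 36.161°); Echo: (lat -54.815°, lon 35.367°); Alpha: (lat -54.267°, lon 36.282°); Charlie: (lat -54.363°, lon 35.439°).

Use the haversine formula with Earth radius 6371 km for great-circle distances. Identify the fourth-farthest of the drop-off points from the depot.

Distance to each, sorted:
Alpha: 58.8 km
Charlie: 48.2 km
Bravo: 44.8 km
Echo: 31.7 km
Delta: 21.5 km
The fourth-farthest is Echo at 31.7 km.

Echo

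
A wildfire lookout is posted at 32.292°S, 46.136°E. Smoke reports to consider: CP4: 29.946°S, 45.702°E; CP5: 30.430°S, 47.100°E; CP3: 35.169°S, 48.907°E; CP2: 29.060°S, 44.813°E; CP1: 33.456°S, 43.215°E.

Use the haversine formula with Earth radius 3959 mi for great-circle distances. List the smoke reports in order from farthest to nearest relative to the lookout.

CP3, CP2, CP1, CP4, CP5

Distance from the lookout at 32.292°S, 46.136°E to each:
CP3 35.169°S, 48.907°E: 254.7 mi
CP2 29.060°S, 44.813°E: 236.8 mi
CP1 33.456°S, 43.215°E: 187.6 mi
CP4 29.946°S, 45.702°E: 164.1 mi
CP5 30.430°S, 47.100°E: 140.7 mi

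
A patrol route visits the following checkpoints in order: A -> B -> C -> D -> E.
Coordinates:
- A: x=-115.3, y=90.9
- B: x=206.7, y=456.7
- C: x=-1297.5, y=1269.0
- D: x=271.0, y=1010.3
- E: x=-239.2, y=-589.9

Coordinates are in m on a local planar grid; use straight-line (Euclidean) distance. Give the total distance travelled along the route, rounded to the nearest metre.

5466 m

Leg distances:
A→B: 487.3 m  (cumulative 487.3 m)
B→C: 1709.5 m  (cumulative 2196.9 m)
C→D: 1589.7 m  (cumulative 3786.5 m)
D→E: 1679.6 m  (cumulative 5466.1 m)
Total route length ≈ 5466 m.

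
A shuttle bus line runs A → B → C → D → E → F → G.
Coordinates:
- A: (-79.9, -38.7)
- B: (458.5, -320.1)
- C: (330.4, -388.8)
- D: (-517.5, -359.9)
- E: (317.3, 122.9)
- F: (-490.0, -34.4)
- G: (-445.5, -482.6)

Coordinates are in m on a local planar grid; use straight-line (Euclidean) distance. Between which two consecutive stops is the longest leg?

Leg distances:
A→B: 607.5 m
B→C: 145.4 m
C→D: 848.4 m
D→E: 964.4 m
E→F: 822.5 m
F→G: 450.4 m
The longest leg is D–E at 964.4 m.

D–E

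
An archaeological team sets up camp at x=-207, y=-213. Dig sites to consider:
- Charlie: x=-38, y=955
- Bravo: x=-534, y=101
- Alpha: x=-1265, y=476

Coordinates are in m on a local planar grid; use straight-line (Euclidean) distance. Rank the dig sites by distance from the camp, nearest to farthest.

Bravo, Charlie, Alpha

Distances from the camp:
Bravo x=-534, y=101: 453.3 m
Charlie x=-38, y=955: 1180.2 m
Alpha x=-1265, y=476: 1262.6 m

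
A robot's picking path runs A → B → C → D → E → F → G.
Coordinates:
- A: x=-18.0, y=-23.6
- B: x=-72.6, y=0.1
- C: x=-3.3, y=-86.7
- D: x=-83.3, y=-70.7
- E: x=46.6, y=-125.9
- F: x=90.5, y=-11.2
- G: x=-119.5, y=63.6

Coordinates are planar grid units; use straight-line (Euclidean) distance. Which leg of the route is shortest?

Leg distances:
A→B: 59.5
B→C: 111.1
C→D: 81.6
D→E: 141.1
E→F: 122.8
F→G: 222.9
The shortest leg is A–B at 59.5.

A–B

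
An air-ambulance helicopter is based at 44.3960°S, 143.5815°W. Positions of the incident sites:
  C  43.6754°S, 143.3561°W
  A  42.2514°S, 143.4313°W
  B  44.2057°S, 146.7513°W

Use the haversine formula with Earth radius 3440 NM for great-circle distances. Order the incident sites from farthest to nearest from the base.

Computing each great-circle distance from 44.3960°S, 143.5815°W:
B 44.2057°S, 146.7513°W: 136.7 NM
A 42.2514°S, 143.4313°W: 128.9 NM
C 43.6754°S, 143.3561°W: 44.3 NM

B, A, C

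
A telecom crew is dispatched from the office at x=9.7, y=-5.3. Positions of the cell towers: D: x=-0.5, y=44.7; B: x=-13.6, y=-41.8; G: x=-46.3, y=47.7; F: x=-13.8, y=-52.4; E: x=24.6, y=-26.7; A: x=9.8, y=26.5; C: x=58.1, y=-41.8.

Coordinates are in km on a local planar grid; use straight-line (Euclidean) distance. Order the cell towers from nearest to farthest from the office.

E, A, B, D, F, C, G

Computing each straight-line distance from x=9.7, y=-5.3:
E x=24.6, y=-26.7: 26.1 km
A x=9.8, y=26.5: 31.8 km
B x=-13.6, y=-41.8: 43.3 km
D x=-0.5, y=44.7: 51.0 km
F x=-13.8, y=-52.4: 52.6 km
C x=58.1, y=-41.8: 60.6 km
G x=-46.3, y=47.7: 77.1 km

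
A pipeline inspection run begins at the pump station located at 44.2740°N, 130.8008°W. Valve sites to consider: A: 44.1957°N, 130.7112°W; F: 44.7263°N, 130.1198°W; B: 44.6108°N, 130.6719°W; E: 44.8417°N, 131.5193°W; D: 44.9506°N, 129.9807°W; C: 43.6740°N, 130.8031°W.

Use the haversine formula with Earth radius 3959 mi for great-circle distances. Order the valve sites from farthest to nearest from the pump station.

Computing each great-circle distance from 44.2740°N, 130.8008°W:
D 44.9506°N, 129.9807°W: 61.7 mi
E 44.8417°N, 131.5193°W: 52.8 mi
F 44.7263°N, 130.1198°W: 45.9 mi
C 43.6740°N, 130.8031°W: 41.5 mi
B 44.6108°N, 130.6719°W: 24.1 mi
A 44.1957°N, 130.7112°W: 7.0 mi

D, E, F, C, B, A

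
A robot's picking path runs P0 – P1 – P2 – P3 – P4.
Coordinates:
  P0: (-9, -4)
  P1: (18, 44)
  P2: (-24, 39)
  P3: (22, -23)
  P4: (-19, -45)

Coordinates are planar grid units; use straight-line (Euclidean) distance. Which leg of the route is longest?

P2–P3

Leg distances:
P0→P1: 55.1
P1→P2: 42.3
P2→P3: 77.2
P3→P4: 46.5
The longest leg is P2–P3 at 77.2.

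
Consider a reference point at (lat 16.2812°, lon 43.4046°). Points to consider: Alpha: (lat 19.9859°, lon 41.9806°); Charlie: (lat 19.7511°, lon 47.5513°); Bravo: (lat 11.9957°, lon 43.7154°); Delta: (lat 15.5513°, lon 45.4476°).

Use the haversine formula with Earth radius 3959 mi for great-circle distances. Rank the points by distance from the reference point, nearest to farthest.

Distance from the reference point at (lat 16.2812°, lon 43.4046°) to each:
Delta (lat 15.5513°, lon 45.4476°): 144.8 mi
Alpha (lat 19.9859°, lon 41.9806°): 272.5 mi
Bravo (lat 11.9957°, lon 43.7154°): 296.8 mi
Charlie (lat 19.7511°, lon 47.5513°): 362.9 mi

Delta, Alpha, Bravo, Charlie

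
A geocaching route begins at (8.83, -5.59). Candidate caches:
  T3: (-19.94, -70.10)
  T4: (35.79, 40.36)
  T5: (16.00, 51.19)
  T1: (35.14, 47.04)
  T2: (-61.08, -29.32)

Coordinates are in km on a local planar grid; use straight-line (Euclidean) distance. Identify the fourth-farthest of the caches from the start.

Distance to each, sorted:
T2: 73.8 km
T3: 70.6 km
T1: 58.8 km
T5: 57.2 km
T4: 53.3 km
The fourth-farthest is T5 at 57.2 km.

T5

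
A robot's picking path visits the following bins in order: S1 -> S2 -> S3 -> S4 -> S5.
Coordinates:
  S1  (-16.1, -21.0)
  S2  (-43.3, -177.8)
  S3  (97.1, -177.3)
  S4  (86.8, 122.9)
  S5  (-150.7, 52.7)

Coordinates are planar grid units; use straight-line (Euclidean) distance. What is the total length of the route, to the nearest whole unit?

848

Leg distances:
S1→S2: 159.1  (cumulative 159.1)
S2→S3: 140.4  (cumulative 299.5)
S3→S4: 300.4  (cumulative 599.9)
S4→S5: 247.7  (cumulative 847.6)
Total route length ≈ 848.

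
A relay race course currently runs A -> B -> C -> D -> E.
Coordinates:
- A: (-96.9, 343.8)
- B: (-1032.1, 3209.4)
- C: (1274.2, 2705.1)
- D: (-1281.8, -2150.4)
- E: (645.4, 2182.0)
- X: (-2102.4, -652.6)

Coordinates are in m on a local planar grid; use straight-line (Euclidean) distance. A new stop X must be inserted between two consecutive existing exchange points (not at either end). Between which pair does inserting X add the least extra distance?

between D and E

Added distance for inserting X between each consecutive pair:
A–B: 3232.6 m
B–C: 6408.7 m
C–D: 982.6 m
D–E: 914.0 m
Smallest added distance is 914.0 m, inserting between D and E.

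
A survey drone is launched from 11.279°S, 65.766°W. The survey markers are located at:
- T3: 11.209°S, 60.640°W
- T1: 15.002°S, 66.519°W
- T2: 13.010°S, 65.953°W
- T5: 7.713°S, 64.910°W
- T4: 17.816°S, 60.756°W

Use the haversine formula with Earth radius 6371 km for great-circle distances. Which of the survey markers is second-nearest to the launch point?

Distance to each, sorted:
T2: 193.5 km
T5: 407.5 km
T1: 421.9 km
T3: 559.1 km
T4: 904.8 km
The second-nearest is T5 at 407.5 km.

T5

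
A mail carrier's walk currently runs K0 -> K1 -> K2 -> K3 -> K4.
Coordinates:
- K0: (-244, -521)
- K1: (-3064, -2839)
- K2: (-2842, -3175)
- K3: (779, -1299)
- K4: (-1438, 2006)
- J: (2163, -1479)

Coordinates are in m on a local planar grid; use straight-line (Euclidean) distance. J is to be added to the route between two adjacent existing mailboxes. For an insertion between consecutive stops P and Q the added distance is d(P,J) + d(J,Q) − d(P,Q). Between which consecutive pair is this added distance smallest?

Added distance for inserting J between each consecutive pair:
K0–K1: 4341.3 m
K1–K2: 10282.9 m
K2–K3: 2602.1 m
K3–K4: 2427.2 m
Smallest added distance is 2427.2 m, inserting between K3 and K4.

between K3 and K4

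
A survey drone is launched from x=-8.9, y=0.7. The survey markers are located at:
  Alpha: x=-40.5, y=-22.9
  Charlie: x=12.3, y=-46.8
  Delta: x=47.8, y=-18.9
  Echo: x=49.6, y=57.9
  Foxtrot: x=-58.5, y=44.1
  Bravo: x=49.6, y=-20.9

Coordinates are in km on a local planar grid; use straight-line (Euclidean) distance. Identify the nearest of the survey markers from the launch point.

Distances from the launch point (x=-8.9, y=0.7):
Alpha: 39.4 km
Charlie: 52.0 km
Delta: 60.0 km
Bravo: 62.4 km
Foxtrot: 65.9 km
Echo: 81.8 km
The nearest is Alpha at 39.4 km.

Alpha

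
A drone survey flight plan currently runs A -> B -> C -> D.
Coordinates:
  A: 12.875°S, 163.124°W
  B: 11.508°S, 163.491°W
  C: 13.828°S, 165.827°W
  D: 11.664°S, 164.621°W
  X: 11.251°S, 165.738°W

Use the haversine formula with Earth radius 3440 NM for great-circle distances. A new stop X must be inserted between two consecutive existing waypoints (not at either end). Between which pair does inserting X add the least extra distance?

between C and D

Added distance for inserting X between each consecutive pair:
A–B: 230.1 NM
B–C: 92.7 NM
C–D: 77.2 NM
Smallest added distance is 77.2 NM, inserting between C and D.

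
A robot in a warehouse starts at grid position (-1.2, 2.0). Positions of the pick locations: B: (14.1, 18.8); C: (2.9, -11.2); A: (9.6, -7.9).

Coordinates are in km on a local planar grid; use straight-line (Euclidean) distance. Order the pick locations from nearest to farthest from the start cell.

Distance from the start cell at (-1.2, 2.0) to each:
C (2.9, -11.2): 13.8 km
A (9.6, -7.9): 14.7 km
B (14.1, 18.8): 22.7 km

C, A, B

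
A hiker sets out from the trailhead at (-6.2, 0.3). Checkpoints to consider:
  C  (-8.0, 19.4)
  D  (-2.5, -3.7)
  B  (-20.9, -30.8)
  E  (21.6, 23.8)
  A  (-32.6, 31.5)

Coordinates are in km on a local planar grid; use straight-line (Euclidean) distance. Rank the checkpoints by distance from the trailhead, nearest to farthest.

Distance from the trailhead at (-6.2, 0.3) to each:
D (-2.5, -3.7): 5.4 km
C (-8.0, 19.4): 19.2 km
B (-20.9, -30.8): 34.4 km
E (21.6, 23.8): 36.4 km
A (-32.6, 31.5): 40.9 km

D, C, B, E, A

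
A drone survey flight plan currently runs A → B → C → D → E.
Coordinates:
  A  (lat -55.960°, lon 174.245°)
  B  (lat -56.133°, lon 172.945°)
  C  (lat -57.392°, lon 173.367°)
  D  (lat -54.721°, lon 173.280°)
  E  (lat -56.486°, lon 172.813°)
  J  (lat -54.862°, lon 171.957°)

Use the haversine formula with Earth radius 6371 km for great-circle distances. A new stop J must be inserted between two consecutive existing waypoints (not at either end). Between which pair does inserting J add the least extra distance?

between D and E

Added distance for inserting J between each consecutive pair:
A–B: 260.5 km
B–C: 306.6 km
C–D: 83.8 km
D–E: 76.2 km
Smallest added distance is 76.2 km, inserting between D and E.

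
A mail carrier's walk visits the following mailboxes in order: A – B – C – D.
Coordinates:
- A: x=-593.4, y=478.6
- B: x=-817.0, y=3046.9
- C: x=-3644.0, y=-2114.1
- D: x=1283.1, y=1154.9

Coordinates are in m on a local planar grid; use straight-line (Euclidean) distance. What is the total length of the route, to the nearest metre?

14375 m

Leg distances:
A→B: 2578.0 m  (cumulative 2578.0 m)
B→C: 5884.5 m  (cumulative 8462.6 m)
C→D: 5912.9 m  (cumulative 14375.5 m)
Total route length ≈ 14375 m.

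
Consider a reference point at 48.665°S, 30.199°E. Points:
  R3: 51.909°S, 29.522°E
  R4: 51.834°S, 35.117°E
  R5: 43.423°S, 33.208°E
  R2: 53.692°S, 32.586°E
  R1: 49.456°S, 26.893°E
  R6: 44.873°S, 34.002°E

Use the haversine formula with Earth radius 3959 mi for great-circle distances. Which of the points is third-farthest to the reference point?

R6

Distance to each, sorted:
R5: 389.8 mi
R2: 362.4 mi
R6: 317.8 mi
R4: 308.4 mi
R3: 226.1 mi
R1: 159.3 mi
The third-farthest is R6 at 317.8 mi.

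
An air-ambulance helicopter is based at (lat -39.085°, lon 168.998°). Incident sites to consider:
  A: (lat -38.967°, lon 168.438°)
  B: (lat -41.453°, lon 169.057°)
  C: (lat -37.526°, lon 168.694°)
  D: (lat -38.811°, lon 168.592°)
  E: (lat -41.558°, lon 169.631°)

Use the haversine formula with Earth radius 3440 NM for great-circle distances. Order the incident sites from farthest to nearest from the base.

Distance from the base at (lat -39.085°, lon 168.998°) to each:
E (lat -41.558°, lon 169.631°): 151.3 NM
B (lat -41.453°, lon 169.057°): 142.2 NM
C (lat -37.526°, lon 168.694°): 94.7 NM
A (lat -38.967°, lon 168.438°): 27.1 NM
D (lat -38.811°, lon 168.592°): 25.1 NM

E, B, C, A, D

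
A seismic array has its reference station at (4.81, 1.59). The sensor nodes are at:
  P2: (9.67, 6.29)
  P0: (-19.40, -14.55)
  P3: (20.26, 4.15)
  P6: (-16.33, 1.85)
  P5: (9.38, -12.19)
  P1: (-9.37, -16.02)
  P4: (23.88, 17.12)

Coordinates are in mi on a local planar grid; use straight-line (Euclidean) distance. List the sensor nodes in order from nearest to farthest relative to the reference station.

Distance from the reference station at (4.81, 1.59) to each:
P2 (9.67, 6.29): 6.8 mi
P5 (9.38, -12.19): 14.5 mi
P3 (20.26, 4.15): 15.7 mi
P6 (-16.33, 1.85): 21.1 mi
P1 (-9.37, -16.02): 22.6 mi
P4 (23.88, 17.12): 24.6 mi
P0 (-19.40, -14.55): 29.1 mi

P2, P5, P3, P6, P1, P4, P0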